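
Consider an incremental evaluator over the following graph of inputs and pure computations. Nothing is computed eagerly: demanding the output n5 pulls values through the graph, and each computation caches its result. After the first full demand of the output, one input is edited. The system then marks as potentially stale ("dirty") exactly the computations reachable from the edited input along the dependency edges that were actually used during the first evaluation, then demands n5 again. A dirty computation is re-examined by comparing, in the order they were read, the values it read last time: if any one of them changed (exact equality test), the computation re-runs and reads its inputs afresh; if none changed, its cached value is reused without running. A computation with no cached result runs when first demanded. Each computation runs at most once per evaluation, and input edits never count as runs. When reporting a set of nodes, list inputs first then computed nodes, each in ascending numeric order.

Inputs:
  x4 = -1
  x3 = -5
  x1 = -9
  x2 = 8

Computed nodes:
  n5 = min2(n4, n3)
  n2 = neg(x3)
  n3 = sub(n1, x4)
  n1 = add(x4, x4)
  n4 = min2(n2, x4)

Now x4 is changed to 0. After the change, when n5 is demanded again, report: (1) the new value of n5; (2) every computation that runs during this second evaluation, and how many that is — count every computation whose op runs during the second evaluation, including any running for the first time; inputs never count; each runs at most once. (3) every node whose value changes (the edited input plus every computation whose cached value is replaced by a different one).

Initial pass — values computed on the first demand:
  n1 = add(-1, -1) = -2
  n2 = neg(-5) = 5
  n3 = sub(-2, -1) = -1
  n4 = min2(5, -1) = -1
  n5 = min2(-1, -1) = -1

Second demand — change propagation:
  n1: re-runs because x4 -1->0; x4 -1->0; new result 0.
  n3: re-runs because n1 -2->0; x4 -1->0; new result 0.
  n4: re-runs because x4 -1->0; new result 0.
  n5: re-runs because n4 -1->0; n3 -1->0; new result 0.

n5 now evaluates to 0.
Run set: n1, n3, n4, n5 (4 run).
Changed values: x4, n1, n3, n4, n5.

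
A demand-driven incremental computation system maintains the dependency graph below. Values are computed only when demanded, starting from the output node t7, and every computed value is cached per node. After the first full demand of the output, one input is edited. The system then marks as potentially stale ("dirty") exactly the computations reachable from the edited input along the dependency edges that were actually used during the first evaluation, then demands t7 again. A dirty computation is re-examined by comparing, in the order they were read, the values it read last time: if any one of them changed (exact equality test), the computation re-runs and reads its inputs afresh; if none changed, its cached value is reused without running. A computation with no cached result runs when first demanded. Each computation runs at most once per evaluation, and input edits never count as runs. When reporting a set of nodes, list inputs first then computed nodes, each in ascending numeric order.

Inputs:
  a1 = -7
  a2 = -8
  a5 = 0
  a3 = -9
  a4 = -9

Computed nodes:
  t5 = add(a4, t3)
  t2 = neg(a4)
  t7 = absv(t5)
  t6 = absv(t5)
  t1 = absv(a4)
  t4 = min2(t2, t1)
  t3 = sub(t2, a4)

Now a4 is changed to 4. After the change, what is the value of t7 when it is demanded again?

First evaluation (everything demanded from the output):
  t2 = neg(-9) = 9
  t3 = sub(9, -9) = 18
  t5 = add(-9, 18) = 9
  t7 = absv(9) = 9

Propagation after the edit:
  t2: runs — a4 -9->4; result -4.
  t3: runs — t2 9->-4; a4 -9->4; result -8.
  t5: runs — a4 -9->4; t3 18->-8; result -4.
  t7: runs — t5 9->-4; result 4.

New value of t7: 4.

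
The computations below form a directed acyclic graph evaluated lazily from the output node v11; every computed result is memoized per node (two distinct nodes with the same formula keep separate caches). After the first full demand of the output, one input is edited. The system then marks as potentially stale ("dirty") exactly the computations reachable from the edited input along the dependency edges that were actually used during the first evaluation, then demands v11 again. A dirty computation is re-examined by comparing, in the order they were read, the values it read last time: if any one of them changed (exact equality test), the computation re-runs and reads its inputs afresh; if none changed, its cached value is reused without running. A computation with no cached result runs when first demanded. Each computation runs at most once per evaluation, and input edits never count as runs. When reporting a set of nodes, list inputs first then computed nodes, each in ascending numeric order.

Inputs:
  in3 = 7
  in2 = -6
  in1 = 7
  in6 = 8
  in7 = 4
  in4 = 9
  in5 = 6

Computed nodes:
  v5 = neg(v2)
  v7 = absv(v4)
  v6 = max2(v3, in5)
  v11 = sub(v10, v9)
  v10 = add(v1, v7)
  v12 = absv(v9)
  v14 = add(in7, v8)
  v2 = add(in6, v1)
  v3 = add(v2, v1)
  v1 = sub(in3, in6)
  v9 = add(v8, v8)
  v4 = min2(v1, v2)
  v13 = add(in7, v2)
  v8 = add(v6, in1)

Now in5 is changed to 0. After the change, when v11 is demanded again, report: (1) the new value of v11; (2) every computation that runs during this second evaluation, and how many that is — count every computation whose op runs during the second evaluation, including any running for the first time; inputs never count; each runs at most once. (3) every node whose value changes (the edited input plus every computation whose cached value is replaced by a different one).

Demanding v11 again yields -26.
1 computations run: v6.
The nodes whose values change: in5.
Note the absorption at v6: it re-runs yet its value is the same, leaving the output's value untouched.

First demand of the output computes:
  v1 = sub(7, 8) = -1
  v2 = add(8, -1) = 7
  v3 = add(7, -1) = 6
  v4 = min2(-1, 7) = -1
  v6 = max2(6, 6) = 6
  v7 = absv(-1) = 1
  v8 = add(6, 7) = 13
  v9 = add(13, 13) = 26
  v10 = add(-1, 1) = 0
  v11 = sub(0, 26) = -26

After the edit, cleaning proceeds:
  v6: a read changed (in5 6->0) — executes, giving 6 — identical to its old value.
  v8: dirty, but its reads are unchanged (v6 unchanged, in1 unchanged); cached 13 stands.
  v9: dirty, but its reads are unchanged (v8 unchanged, v8 unchanged); cached 26 stands.
  v11: dirty, but its reads are unchanged (v10 unchanged, v9 unchanged); cached -26 stands.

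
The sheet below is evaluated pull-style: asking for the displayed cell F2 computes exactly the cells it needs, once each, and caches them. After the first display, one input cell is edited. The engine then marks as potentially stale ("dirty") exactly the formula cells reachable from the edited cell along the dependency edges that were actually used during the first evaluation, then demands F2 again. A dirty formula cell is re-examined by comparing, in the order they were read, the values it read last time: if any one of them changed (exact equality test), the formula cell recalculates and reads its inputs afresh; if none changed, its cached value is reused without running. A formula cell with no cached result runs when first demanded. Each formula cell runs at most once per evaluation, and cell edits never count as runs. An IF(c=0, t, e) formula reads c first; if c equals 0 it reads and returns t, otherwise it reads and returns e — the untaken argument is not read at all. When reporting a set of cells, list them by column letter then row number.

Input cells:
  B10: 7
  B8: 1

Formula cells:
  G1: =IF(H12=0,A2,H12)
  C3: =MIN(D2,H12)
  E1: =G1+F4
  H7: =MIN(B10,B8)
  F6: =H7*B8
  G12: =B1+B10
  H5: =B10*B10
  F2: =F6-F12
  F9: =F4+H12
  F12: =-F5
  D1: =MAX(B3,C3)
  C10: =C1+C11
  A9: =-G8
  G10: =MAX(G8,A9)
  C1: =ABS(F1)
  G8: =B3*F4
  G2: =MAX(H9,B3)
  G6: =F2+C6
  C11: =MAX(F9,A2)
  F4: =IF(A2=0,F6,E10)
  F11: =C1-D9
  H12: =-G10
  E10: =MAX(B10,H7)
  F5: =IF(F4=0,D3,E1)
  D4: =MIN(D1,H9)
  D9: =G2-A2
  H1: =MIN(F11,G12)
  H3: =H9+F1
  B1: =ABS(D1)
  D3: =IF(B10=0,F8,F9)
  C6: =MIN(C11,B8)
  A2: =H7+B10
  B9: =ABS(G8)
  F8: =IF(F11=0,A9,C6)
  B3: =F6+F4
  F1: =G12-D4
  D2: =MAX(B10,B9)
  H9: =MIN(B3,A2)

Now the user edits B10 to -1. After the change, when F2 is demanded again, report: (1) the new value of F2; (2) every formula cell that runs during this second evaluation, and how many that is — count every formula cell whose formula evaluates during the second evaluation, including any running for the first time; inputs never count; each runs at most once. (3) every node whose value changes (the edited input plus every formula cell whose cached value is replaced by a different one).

Demanding F2 again yields -4.
15 formula cells run: A2, A9, B3, E1, E10, F2, F4, F5, F6, F12, G1, G8, G10, H7, H12.
The nodes whose values change: A2, A9, B3, B10, E1, E10, F2, F4, F5, F6, F12, G1, G8, G10, H7, H12.

First demand of the output computes:
  H7 = MIN(7, 1) = 1
  A2 = 1 + 7 = 8
  E10 = MAX(7, 1) = 7
  F6 = 1 * 1 = 1
  F4 = IF(A2=0: A2=8 -> else branch E10) = 7
  B3 = 1 + 7 = 8
  G8 = 8 * 7 = 56
  A9 = -(56) = -56
  G10 = MAX(56, -56) = 56
  H12 = -(56) = -56
  G1 = IF(H12=0: H12=-56 -> else branch H12) = -56
  E1 = -56 + 7 = -49
  F5 = IF(F4=0: F4=7 -> else branch E1) = -49
  F12 = -(-49) = 49
  F2 = 1 - 49 = -48

After the edit, cleaning proceeds:
  H7: a read changed (B10 7->-1) — executes, giving -1.
  A2: a read changed (H7 1->-1; B10 7->-1) — executes, giving -2.
  E10: a read changed (B10 7->-1; H7 1->-1) — executes, giving -1.
  F6: a read changed (H7 1->-1) — executes, giving -1.
  F4: a read changed (A2 8->-2; E10 7->-1) — executes, giving -1.
  B3: a read changed (F6 1->-1; F4 7->-1) — executes, giving -2.
  G8: a read changed (B3 8->-2; F4 7->-1) — executes, giving 2.
  A9: a read changed (G8 56->2) — executes, giving -2.
  G10: a read changed (G8 56->2; A9 -56->-2) — executes, giving 2.
  H12: a read changed (G10 56->2) — executes, giving -2.
  G1: a read changed (H12 -56->-2; H12 -56->-2) — executes, giving -2.
  E1: a read changed (G1 -56->-2; F4 7->-1) — executes, giving -3.
  F5: a read changed (F4 7->-1; E1 -49->-3) — executes, giving -3.
  F12: a read changed (F5 -49->-3) — executes, giving 3.
  F2: a read changed (F6 1->-1; F12 49->3) — executes, giving -4.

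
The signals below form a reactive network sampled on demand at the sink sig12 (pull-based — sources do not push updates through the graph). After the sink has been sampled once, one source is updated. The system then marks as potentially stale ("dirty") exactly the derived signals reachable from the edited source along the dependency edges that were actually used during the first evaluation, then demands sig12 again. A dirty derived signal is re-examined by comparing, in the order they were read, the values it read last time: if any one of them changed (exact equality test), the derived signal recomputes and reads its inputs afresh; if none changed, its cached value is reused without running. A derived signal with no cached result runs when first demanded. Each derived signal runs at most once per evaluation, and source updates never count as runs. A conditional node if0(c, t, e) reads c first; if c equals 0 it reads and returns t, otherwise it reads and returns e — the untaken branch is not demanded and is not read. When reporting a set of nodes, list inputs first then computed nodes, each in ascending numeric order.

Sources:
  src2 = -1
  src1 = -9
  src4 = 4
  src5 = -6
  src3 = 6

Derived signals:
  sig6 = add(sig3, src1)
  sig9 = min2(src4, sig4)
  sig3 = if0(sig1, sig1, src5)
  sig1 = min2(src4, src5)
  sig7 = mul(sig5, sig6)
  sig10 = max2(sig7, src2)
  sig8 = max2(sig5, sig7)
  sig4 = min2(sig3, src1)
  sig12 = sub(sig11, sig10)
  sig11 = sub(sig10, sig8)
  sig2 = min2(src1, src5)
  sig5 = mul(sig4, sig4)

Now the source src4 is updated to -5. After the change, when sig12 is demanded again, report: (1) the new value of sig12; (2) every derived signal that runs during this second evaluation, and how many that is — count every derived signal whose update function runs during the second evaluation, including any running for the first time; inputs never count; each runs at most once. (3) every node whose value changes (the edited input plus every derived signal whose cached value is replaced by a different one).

sig12 now evaluates to -81.
Run set: sig1 (1 run).
Changed values: src4.
The important point: sig1 recomputes to an identical value, and the output ends up unchanged.

Initial pass — values computed on the first demand:
  sig1 = min2(4, -6) = -6
  sig3 = if0(sig1=-6 -> else branch src5) = -6
  sig4 = min2(-6, -9) = -9
  sig5 = mul(-9, -9) = 81
  sig6 = add(-6, -9) = -15
  sig7 = mul(81, -15) = -1215
  sig8 = max2(81, -1215) = 81
  sig10 = max2(-1215, -1) = -1
  sig11 = sub(-1, 81) = -82
  sig12 = sub(-82, -1) = -81

Second demand — change propagation:
  sig1: re-runs because src4 4->-5; new result -6 (unchanged).
  sig3: re-examined; everything it read last time is the same (sig1 unchanged, src5 unchanged) — cache -6 kept, no run.
  sig4: re-examined; everything it read last time is the same (sig3 unchanged, src1 unchanged) — cache -9 kept, no run.
  sig5: re-examined; everything it read last time is the same (sig4 unchanged, sig4 unchanged) — cache 81 kept, no run.
  sig6: re-examined; everything it read last time is the same (sig3 unchanged, src1 unchanged) — cache -15 kept, no run.
  sig7: re-examined; everything it read last time is the same (sig5 unchanged, sig6 unchanged) — cache -1215 kept, no run.
  sig8: re-examined; everything it read last time is the same (sig5 unchanged, sig7 unchanged) — cache 81 kept, no run.
  sig10: re-examined; everything it read last time is the same (sig7 unchanged, src2 unchanged) — cache -1 kept, no run.
  sig11: re-examined; everything it read last time is the same (sig10 unchanged, sig8 unchanged) — cache -82 kept, no run.
  sig12: re-examined; everything it read last time is the same (sig11 unchanged, sig10 unchanged) — cache -81 kept, no run.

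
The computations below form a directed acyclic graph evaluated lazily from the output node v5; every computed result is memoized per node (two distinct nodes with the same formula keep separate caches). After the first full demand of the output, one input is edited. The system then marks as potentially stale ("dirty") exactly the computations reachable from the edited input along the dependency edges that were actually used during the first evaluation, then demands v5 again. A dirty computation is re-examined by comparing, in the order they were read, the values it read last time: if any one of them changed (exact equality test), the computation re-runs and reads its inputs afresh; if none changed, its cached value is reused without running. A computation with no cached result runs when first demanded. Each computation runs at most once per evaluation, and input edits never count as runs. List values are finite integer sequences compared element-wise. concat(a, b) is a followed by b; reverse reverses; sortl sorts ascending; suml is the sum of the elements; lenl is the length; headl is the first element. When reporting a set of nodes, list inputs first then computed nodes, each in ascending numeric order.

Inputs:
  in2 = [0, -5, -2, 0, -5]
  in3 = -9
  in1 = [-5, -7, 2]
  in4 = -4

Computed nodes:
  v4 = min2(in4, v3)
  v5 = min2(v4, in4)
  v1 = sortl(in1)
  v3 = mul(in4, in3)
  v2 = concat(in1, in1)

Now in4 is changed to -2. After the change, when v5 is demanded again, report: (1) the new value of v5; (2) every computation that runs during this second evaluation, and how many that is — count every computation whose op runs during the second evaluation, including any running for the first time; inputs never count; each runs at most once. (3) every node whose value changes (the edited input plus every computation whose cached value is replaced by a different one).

First demand of the output computes:
  v3 = mul(-4, -9) = 36
  v4 = min2(-4, 36) = -4
  v5 = min2(-4, -4) = -4

After the edit, cleaning proceeds:
  v3: a read changed (in4 -4->-2) — executes, giving 18.
  v4: a read changed (in4 -4->-2; v3 36->18) — executes, giving -2.
  v5: a read changed (v4 -4->-2; in4 -4->-2) — executes, giving -2.

Demanding v5 again yields -2.
3 computations run: v3, v4, v5.
The nodes whose values change: in4, v3, v4, v5.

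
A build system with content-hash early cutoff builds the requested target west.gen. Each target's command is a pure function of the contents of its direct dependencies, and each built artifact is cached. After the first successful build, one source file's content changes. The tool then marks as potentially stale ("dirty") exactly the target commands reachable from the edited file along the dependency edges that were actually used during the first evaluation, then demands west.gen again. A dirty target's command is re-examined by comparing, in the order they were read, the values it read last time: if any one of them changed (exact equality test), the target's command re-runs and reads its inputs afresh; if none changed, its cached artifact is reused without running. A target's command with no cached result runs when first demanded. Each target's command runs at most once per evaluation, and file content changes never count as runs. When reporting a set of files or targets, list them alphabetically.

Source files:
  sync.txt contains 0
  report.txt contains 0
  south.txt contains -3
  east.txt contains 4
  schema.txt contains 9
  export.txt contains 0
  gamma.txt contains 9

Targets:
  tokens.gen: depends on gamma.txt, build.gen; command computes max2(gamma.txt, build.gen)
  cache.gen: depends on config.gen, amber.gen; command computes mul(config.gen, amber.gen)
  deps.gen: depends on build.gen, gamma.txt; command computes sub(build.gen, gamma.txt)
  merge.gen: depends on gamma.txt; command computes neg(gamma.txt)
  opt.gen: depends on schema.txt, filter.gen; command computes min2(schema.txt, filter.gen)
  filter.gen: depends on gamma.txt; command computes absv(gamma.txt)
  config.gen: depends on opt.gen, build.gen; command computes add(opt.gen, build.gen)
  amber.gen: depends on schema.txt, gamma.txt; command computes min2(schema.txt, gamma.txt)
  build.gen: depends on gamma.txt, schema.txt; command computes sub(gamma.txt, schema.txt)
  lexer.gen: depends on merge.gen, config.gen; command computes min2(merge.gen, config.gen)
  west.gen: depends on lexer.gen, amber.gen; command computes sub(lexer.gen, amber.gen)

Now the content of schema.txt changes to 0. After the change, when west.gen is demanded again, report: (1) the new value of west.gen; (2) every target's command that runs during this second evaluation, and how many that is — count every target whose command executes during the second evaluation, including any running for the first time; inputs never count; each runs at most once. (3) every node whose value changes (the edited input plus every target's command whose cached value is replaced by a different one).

New value of west.gen: -9.
Target commands that run: amber.gen, build.gen, config.gen, opt.gen, west.gen — 5 in total.
Values that change: amber.gen, build.gen, opt.gen, schema.txt, west.gen.
Key observation: the cutoff stops propagation at lexer.gen — its inputs' values are unchanged, so it reuses its cache.

First evaluation (everything demanded from the output):
  amber.gen = min2(9, 9) = 9
  build.gen = sub(9, 9) = 0
  filter.gen = absv(9) = 9
  merge.gen = neg(9) = -9
  opt.gen = min2(9, 9) = 9
  config.gen = add(9, 0) = 9
  lexer.gen = min2(-9, 9) = -9
  west.gen = sub(-9, 9) = -18

Propagation after the edit:
  amber.gen: runs — schema.txt 9->0; result 0.
  build.gen: runs — schema.txt 9->0; result 9.
  opt.gen: runs — schema.txt 9->0; result 0.
  config.gen: runs — opt.gen 9->0; build.gen 0->9; result 9 (same value as before).
  lexer.gen: checked — values it read are unchanged (merge.gen unchanged, config.gen unchanged); reused cached -9 without running.
  west.gen: runs — amber.gen 9->0; result -9.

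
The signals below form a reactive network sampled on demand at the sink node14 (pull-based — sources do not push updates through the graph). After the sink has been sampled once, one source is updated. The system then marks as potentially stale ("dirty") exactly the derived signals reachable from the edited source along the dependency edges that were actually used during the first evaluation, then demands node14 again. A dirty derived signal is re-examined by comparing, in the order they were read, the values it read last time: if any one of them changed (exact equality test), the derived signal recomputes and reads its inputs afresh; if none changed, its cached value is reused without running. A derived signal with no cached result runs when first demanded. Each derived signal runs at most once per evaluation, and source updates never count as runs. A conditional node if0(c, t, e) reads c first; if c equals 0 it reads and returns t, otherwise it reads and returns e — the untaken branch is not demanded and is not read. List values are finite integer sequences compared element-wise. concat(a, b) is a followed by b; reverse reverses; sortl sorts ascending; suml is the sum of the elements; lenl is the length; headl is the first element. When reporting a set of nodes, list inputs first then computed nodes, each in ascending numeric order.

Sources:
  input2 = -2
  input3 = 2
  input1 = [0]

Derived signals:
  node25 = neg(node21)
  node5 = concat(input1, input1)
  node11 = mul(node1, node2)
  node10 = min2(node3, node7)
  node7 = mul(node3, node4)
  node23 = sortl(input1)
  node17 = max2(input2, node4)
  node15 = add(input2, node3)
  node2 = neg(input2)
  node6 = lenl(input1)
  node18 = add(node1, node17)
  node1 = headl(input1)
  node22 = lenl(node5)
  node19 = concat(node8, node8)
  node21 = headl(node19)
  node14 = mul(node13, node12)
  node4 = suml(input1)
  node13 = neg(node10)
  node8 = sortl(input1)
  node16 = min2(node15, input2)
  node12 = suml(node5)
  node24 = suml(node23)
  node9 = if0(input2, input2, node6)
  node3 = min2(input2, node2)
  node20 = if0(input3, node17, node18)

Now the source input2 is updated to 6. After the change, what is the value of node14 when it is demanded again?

Initial pass — values computed on the first demand:
  node2 = neg(-2) = 2
  node3 = min2(-2, 2) = -2
  node4 = suml([0]) = 0
  node5 = concat([0], [0]) = [0, 0]
  node7 = mul(-2, 0) = 0
  node10 = min2(-2, 0) = -2
  node12 = suml([0, 0]) = 0
  node13 = neg(-2) = 2
  node14 = mul(2, 0) = 0

Second demand — change propagation:
  node2: re-runs because input2 -2->6; new result -6.
  node3: re-runs because input2 -2->6; node2 2->-6; new result -6.
  node7: re-runs because node3 -2->-6; new result 0 (unchanged).
  node10: re-runs because node3 -2->-6; new result -6.
  node13: re-runs because node10 -2->-6; new result 6.
  node14: re-runs because node13 2->6; new result 0 (unchanged).

node14 now evaluates to 0.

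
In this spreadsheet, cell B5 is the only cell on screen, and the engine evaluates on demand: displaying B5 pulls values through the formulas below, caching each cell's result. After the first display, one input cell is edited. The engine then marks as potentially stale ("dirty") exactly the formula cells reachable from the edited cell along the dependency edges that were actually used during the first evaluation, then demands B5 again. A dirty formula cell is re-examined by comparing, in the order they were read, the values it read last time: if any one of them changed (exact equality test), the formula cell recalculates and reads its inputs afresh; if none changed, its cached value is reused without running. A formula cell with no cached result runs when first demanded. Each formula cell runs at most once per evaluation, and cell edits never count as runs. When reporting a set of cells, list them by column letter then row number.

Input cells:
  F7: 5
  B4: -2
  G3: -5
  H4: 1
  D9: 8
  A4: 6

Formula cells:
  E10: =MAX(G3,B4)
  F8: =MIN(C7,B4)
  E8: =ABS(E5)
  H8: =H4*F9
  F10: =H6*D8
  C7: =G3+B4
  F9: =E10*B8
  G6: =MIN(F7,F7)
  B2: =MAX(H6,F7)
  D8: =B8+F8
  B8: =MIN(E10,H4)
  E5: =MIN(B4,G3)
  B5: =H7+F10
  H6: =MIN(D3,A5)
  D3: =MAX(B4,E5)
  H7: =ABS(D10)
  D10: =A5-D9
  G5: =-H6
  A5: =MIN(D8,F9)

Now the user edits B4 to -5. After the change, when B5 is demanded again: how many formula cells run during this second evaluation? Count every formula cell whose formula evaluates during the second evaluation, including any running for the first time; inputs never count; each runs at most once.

Run set: A5, B5, B8, C7, D3, D8, D10, E5, E10, F8, F9, F10, H6, H7 (14 run).

Initial pass — values computed on the first demand:
  C7 = -5 + -2 = -7
  E5 = MIN(-2, -5) = -5
  D3 = MAX(-2, -5) = -2
  E10 = MAX(-5, -2) = -2
  B8 = MIN(-2, 1) = -2
  F8 = MIN(-7, -2) = -7
  D8 = -2 + -7 = -9
  F9 = -2 * -2 = 4
  A5 = MIN(-9, 4) = -9
  D10 = -9 - 8 = -17
  H6 = MIN(-2, -9) = -9
  F10 = -9 * -9 = 81
  H7 = ABS(-17) = 17
  B5 = 17 + 81 = 98

Second demand — change propagation:
  C7: re-runs because B4 -2->-5; new result -10.
  E5: re-runs because B4 -2->-5; new result -5 (unchanged).
  D3: re-runs because B4 -2->-5; new result -5.
  E10: re-runs because B4 -2->-5; new result -5.
  B8: re-runs because E10 -2->-5; new result -5.
  F8: re-runs because C7 -7->-10; B4 -2->-5; new result -10.
  D8: re-runs because B8 -2->-5; F8 -7->-10; new result -15.
  F9: re-runs because E10 -2->-5; B8 -2->-5; new result 25.
  A5: re-runs because D8 -9->-15; F9 4->25; new result -15.
  D10: re-runs because A5 -9->-15; new result -23.
  H6: re-runs because D3 -2->-5; A5 -9->-15; new result -15.
  F10: re-runs because H6 -9->-15; D8 -9->-15; new result 225.
  H7: re-runs because D10 -17->-23; new result 23.
  B5: re-runs because H7 17->23; F10 81->225; new result 248.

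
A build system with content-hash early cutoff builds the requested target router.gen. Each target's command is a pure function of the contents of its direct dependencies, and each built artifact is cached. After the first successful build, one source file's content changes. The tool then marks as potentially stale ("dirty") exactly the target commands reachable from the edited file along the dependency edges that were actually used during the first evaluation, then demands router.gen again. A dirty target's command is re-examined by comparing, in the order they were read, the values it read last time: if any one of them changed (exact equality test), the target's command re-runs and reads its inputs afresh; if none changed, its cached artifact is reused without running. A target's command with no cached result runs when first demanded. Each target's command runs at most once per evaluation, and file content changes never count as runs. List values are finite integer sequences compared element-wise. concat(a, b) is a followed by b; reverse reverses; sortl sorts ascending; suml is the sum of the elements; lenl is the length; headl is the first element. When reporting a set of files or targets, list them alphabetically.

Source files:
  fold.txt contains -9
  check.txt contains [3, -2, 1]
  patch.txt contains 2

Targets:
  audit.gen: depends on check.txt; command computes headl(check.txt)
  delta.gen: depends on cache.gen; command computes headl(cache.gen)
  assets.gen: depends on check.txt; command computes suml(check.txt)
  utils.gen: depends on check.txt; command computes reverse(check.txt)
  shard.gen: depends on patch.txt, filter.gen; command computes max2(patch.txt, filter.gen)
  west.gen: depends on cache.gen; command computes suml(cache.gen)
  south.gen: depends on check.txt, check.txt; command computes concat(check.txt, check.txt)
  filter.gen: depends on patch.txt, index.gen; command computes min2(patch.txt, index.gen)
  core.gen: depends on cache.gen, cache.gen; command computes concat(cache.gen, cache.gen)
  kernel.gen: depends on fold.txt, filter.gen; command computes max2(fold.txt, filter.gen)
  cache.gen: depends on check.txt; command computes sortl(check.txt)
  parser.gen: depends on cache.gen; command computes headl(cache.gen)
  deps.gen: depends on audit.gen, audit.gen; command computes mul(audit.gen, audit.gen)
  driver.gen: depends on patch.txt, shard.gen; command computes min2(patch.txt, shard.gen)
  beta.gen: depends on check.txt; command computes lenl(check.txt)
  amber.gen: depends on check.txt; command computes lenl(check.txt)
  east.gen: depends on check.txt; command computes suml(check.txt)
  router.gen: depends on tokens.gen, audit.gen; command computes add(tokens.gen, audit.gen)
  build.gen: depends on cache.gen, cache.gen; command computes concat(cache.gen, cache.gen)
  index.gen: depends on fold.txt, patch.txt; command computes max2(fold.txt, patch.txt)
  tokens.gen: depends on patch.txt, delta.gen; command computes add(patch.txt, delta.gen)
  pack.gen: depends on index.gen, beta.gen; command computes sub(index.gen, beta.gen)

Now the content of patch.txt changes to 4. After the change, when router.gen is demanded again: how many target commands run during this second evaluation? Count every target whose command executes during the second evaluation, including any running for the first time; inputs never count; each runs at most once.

First evaluation (everything demanded from the output):
  audit.gen = headl([3, -2, 1]) = 3
  cache.gen = sortl([3, -2, 1]) = [-2, 1, 3]
  delta.gen = headl([-2, 1, 3]) = -2
  tokens.gen = add(2, -2) = 0
  router.gen = add(0, 3) = 3

Propagation after the edit:
  tokens.gen: runs — patch.txt 2->4; result 2.
  router.gen: runs — tokens.gen 0->2; result 5.

Target commands that run: router.gen, tokens.gen — 2 in total.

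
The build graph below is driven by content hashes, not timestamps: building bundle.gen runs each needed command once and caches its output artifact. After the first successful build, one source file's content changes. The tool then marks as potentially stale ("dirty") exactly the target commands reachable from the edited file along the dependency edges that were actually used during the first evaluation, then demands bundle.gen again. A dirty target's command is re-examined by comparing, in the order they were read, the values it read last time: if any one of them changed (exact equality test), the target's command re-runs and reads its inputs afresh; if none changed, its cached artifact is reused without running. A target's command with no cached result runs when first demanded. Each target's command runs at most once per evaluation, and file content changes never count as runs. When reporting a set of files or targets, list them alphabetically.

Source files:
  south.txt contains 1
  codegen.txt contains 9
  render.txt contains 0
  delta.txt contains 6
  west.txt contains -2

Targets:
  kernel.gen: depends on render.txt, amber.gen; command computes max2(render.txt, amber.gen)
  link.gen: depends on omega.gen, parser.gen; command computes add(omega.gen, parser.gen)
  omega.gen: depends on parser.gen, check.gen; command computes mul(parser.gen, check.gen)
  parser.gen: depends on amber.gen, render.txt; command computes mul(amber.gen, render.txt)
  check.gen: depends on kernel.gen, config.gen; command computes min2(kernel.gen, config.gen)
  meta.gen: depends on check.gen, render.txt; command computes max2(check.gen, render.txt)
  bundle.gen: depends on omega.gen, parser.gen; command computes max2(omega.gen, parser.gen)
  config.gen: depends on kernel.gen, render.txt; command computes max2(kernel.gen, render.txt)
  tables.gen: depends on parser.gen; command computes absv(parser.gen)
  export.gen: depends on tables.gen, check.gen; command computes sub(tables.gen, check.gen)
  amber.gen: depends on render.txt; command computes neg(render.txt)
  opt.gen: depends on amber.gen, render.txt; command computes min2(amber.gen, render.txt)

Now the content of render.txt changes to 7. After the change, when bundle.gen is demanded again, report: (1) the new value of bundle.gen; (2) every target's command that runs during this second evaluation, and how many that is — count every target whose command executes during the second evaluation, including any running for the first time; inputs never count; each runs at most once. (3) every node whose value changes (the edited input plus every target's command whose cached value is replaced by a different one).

bundle.gen now evaluates to -49.
Run set: amber.gen, bundle.gen, check.gen, config.gen, kernel.gen, omega.gen, parser.gen (7 run).
Changed values: amber.gen, bundle.gen, check.gen, config.gen, kernel.gen, omega.gen, parser.gen, render.txt.

Initial pass — values computed on the first demand:
  amber.gen = neg(0) = 0
  kernel.gen = max2(0, 0) = 0
  config.gen = max2(0, 0) = 0
  check.gen = min2(0, 0) = 0
  parser.gen = mul(0, 0) = 0
  omega.gen = mul(0, 0) = 0
  bundle.gen = max2(0, 0) = 0

Second demand — change propagation:
  amber.gen: re-runs because render.txt 0->7; new result -7.
  kernel.gen: re-runs because render.txt 0->7; amber.gen 0->-7; new result 7.
  config.gen: re-runs because kernel.gen 0->7; render.txt 0->7; new result 7.
  check.gen: re-runs because kernel.gen 0->7; config.gen 0->7; new result 7.
  parser.gen: re-runs because amber.gen 0->-7; render.txt 0->7; new result -49.
  omega.gen: re-runs because parser.gen 0->-49; check.gen 0->7; new result -343.
  bundle.gen: re-runs because omega.gen 0->-343; parser.gen 0->-49; new result -49.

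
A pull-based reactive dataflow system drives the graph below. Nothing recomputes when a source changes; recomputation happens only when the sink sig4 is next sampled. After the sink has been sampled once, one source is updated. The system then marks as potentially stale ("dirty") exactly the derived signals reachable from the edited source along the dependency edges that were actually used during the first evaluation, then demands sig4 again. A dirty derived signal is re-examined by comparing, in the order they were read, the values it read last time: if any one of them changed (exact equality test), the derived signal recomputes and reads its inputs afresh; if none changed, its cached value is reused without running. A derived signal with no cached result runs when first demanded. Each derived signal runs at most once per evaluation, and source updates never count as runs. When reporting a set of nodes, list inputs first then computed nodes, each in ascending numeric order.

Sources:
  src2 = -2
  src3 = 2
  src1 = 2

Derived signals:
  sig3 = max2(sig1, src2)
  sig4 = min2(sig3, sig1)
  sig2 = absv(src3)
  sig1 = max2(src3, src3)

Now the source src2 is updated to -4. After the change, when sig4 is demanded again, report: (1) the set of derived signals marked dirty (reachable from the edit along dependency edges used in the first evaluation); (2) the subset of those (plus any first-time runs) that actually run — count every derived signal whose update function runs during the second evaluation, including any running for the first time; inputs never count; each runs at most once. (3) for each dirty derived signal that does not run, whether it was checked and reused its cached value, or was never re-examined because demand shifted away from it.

Marked dirty: sig3, sig4.
Derived signals that run: sig3 — 1 in total.
Checked but reused from cache: sig4.
Key observation: the change is absorbed at sig3 — it re-runs but produces the same value, and the output's value is unchanged.

First evaluation (everything demanded from the output):
  sig1 = max2(2, 2) = 2
  sig3 = max2(2, -2) = 2
  sig4 = min2(2, 2) = 2

Propagation after the edit:
  sig3: runs — src2 -2->-4; result 2 (same value as before).
  sig4: checked — values it read are unchanged (sig3 unchanged, sig1 unchanged); reused cached 2 without running.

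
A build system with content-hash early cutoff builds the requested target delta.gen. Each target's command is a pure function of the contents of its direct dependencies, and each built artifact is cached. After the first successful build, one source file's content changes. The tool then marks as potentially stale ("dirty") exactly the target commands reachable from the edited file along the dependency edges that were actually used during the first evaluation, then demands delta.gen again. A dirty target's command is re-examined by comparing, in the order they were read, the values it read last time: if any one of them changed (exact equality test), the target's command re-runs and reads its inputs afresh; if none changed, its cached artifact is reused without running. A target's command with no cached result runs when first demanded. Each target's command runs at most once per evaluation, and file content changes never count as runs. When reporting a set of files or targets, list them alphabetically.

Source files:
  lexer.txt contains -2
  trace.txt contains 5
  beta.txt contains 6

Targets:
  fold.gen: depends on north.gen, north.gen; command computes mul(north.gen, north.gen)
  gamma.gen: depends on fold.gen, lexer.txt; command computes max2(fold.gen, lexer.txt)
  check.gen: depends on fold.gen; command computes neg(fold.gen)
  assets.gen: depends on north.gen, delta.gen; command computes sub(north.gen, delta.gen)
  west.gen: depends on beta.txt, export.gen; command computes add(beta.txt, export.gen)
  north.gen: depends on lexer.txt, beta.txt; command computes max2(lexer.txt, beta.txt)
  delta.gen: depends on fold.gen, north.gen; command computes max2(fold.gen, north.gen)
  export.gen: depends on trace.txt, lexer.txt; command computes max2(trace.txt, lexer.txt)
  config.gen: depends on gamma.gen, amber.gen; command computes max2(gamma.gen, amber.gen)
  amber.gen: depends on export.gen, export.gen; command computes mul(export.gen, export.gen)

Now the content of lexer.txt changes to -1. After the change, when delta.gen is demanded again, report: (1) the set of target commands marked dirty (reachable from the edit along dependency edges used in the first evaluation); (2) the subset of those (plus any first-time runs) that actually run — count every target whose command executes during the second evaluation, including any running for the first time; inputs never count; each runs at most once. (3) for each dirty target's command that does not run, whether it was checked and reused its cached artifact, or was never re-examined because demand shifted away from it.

Marked dirty: delta.gen, fold.gen, north.gen.
Target commands that run: north.gen — 1 in total.
Checked but reused from cache: delta.gen, fold.gen.
Key observation: the change is absorbed at north.gen — it re-runs but produces the same value, and the output's value is unchanged.

First evaluation (everything demanded from the output):
  north.gen = max2(-2, 6) = 6
  fold.gen = mul(6, 6) = 36
  delta.gen = max2(36, 6) = 36

Propagation after the edit:
  north.gen: runs — lexer.txt -2->-1; result 6 (same value as before).
  fold.gen: checked — values it read are unchanged (north.gen unchanged, north.gen unchanged); reused cached 36 without running.
  delta.gen: checked — values it read are unchanged (fold.gen unchanged, north.gen unchanged); reused cached 36 without running.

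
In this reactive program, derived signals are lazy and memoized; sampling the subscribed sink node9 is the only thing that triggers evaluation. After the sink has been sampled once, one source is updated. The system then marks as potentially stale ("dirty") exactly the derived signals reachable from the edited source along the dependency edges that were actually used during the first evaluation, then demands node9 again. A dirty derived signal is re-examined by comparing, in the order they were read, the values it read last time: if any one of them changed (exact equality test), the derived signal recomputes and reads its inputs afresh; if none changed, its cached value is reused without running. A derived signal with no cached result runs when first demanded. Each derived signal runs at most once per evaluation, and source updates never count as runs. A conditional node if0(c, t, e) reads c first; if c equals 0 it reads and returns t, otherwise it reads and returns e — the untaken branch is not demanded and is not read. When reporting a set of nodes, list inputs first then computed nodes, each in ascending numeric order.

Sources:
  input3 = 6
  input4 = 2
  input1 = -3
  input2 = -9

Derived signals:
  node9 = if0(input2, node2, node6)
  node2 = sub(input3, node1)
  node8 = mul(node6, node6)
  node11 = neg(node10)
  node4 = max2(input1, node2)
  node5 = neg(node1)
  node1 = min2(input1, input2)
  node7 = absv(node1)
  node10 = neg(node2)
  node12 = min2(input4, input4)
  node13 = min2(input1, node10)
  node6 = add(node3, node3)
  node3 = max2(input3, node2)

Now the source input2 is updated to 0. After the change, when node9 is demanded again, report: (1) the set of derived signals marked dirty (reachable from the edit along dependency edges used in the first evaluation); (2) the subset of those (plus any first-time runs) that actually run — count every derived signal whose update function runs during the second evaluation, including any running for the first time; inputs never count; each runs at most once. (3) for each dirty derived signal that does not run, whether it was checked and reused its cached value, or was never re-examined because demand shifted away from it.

The edit dirties: node1, node2, node3, node6, node9.
3 derived signals run: node1, node2, node9.
Unvisited dirty nodes (no longer demanded): node3, node6.
Note the branch switch — demand abandons node3, node6, which are never re-examined.

First demand of the output computes:
  node1 = min2(-3, -9) = -9
  node2 = sub(6, -9) = 15
  node3 = max2(6, 15) = 15
  node6 = add(15, 15) = 30
  node9 = if0(input2=-9 -> else branch node6) = 30

After the edit, cleaning proceeds:
  node1: a read changed (input2 -9->0) — executes, giving -3.
  node2: a read changed (node1 -9->-3) — executes, giving 9.
  node3: stays stale; no demand reaches it after the flip.
  node6: stays stale; no demand reaches it after the flip.
  node9: a read changed (input2 -9->0) — executes, giving 9.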